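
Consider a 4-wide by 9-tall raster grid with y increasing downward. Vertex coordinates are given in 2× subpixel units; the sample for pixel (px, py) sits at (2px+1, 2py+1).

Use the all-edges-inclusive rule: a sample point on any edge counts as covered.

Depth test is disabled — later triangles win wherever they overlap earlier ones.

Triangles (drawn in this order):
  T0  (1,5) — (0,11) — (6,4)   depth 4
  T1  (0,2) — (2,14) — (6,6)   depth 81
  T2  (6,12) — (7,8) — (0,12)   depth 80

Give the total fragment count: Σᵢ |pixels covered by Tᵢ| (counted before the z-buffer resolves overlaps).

T0:
  2·area = 29  (B↔C swapped to make it positive)
  edge (1, 5)→(6, 4): d=(5,-1) inclusive
  edge (6, 4)→(0, 11): d=(-6,7) inclusive
  edge (0, 11)→(1, 5): d=(1,-6) inclusive
    (0,2)@(1, 5): e=[0,29,0] → █  [on edge]
    (1,2)@(3, 5): e=[2,15,12] → █
    (2,2)@(5, 5): e=[4,1,24] → █
    (3,2)@(7, 5): e=[6,-13,36] → ·
    (0,3)@(1, 7): e=[10,17,2] → █
    (2,3)@(5, 7): e=[14,-11,26] → ·
    (0,4)@(1, 9): e=[20,5,4] → █
    (1,4)@(3, 9): e=[22,-9,16] → ·
    (0,5)@(1, 11): e=[30,-7,6] → ·
  covered (6 px):
    · · · ·
    · · · ·
    █ █ █ ·
    █ █ · ·
    █ · · ·
    · · · ·
    · · · ·
    · · · ·
    · · · ·
T1:
  2·area = 64  (B↔C swapped to make it positive)
  edge (0, 2)→(6, 6): d=(6,4) inclusive
  edge (6, 6)→(2, 14): d=(-4,8) inclusive
  edge (2, 14)→(0, 2): d=(-2,-12) inclusive
    (0,1)@(1, 3): e=[2,52,10] → █
    (1,1)@(3, 3): e=[-6,36,34] → ·
    (0,2)@(1, 5): e=[14,44,6] → █
    (1,2)@(3, 5): e=[6,28,30] → █
    (2,2)@(5, 5): e=[-2,12,54] → ·
    (0,3)@(1, 7): e=[26,36,2] → █
    (2,3)@(5, 7): e=[10,4,50] → █
    (3,3)@(7, 7): e=[2,-12,74] → ·
    (0,4)@(1, 9): e=[38,28,-2] → ·
    (1,4)@(3, 9): e=[30,12,22] → █
    (2,4)@(5, 9): e=[22,-4,46] → ·
    (1,5)@(3, 11): e=[42,4,18] → █
  covered (8 px):
    · · · ·
    █ · · ·
    █ █ · ·
    █ █ █ ·
    · █ · ·
    · █ · ·
    · · · ·
    · · · ·
    · · · ·
T2:
  2·area = 24  (B↔C swapped to make it positive)
  edge (6, 12)→(0, 12): d=(-6,0) inclusive
  edge (0, 12)→(7, 8): d=(7,-4) inclusive
  edge (7, 8)→(6, 12): d=(-1,4) inclusive
    (1,5)@(3, 11): e=[6,5,13] → █
    (2,5)@(5, 11): e=[6,13,5] → █
    (3,5)@(7, 11): e=[6,21,-3] → ·
    (1,6)@(3, 13): e=[-6,19,11] → ·
    (2,6)@(5, 13): e=[-6,27,3] → ·
  covered (2 px):
    · · · ·
    · · · ·
    · · · ·
    · · · ·
    · · · ·
    · █ █ ·
    · · · ·
    · · · ·
    · · · ·

Answer: 16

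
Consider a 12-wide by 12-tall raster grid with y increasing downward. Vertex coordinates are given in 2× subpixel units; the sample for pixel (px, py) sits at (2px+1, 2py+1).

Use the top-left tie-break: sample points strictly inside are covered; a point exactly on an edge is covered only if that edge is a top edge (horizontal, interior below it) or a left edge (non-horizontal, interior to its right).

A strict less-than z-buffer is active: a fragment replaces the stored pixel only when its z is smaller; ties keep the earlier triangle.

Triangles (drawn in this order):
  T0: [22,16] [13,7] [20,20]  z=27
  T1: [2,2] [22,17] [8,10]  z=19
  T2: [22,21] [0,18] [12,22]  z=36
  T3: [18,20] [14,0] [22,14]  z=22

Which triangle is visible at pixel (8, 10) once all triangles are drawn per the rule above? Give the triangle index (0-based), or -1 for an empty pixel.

T0:
  2·area = 54  (B↔C swapped to make it positive)
  edge (22, 16)→(20, 20): d=(-2,4) right/bottom  bias=-1
  edge (20, 20)→(13, 7): d=(-7,-13) top-left  bias=+0
  edge (13, 7)→(22, 16): d=(9,9) right/bottom  bias=-1
    (3,0)@(7, 1): e=[90,-36,0] → .  [on edge]
    (4,1)@(9, 3): e=[78,-24,0] → .  [on edge]
    (5,2)@(11, 5): e=[66,-12,0] → .  [on edge]
    (6,3)@(13, 7): e=[54,0,0] → .  [on edge]
    (7,4)@(15, 9): e=[42,12,0] → .  [on edge]
    (8,5)@(17, 11): e=[30,24,0] → .  [on edge]
    (8,6)@(17, 13): e=[26,10,18] → X
    (9,6)@(19, 13): e=[18,36,0] → .  [on edge]
    (8,7)@(17, 15): e=[22,-4,36] → .
    (9,7)@(19, 15): e=[14,22,18] → X
    (10,7)@(21, 15): e=[6,48,0] → .  [on edge]
    (9,8)@(19, 17): e=[10,8,36] → X
    (11,8)@(23, 17): e=[-6,60,0] → .  [on edge]
  covered (4 px):
    . . . . . . . . . . . .
    . . . . . . . . . . . .
    . . . . . . . . . . . .
    . . . . . . . . . . . .
    . . . . . . . . . . . .
    . . . . . . . . . . . .
    . . . . . . . . X . . .
    . . . . . . . . . X . .
    . . . . . . . . . X X .
    . . . . . . . . . . . .
    . . . . . . . . . . . .
    . . . . . . . . . . . .
T1:
  2·area = 70
  edge (2, 2)→(22, 17): d=(20,15) right/bottom  bias=-1
  edge (22, 17)→(8, 10): d=(-14,-7) top-left  bias=+0
  edge (8, 10)→(2, 2): d=(-6,-8) top-left  bias=+0
    (1,1)@(3, 3): e=[5,63,2] → X
    (2,1)@(5, 3): e=[-25,77,18] → .
    (1,2)@(3, 5): e=[45,35,-10] → .
    (2,2)@(5, 5): e=[15,49,6] → X
    (3,2)@(7, 5): e=[-15,63,22] → .
    (2,3)@(5, 7): e=[55,21,-6] → .
    (3,3)@(7, 7): e=[25,35,10] → X
    (4,3)@(9, 7): e=[-5,49,26] → .
    (3,4)@(7, 9): e=[65,7,-2] → .
    (4,4)@(9, 9): e=[35,21,14] → X
    (5,4)@(11, 9): e=[5,35,30] → X
    (6,4)@(13, 9): e=[-25,49,46] → .
  covered (9 px):
    . . . . . . . . . . . .
    . X . . . . . . . . . .
    . . X . . . . . . . . .
    . . . X . . . . . . . .
    . . . . X X . . . . . .
    . . . . . X X . . . . .
    . . . . . . . X . . . .
    . . . . . . . . . X . .
    . . . . . . . . . . . .
    . . . . . . . . . . . .
    . . . . . . . . . . . .
    . . . . . . . . . . . .
T2:
  2·area = 52  (B↔C swapped to make it positive)
  edge (22, 21)→(12, 22): d=(-10,1) right/bottom  bias=-1
  edge (12, 22)→(0, 18): d=(-12,-4) top-left  bias=+0
  edge (0, 18)→(22, 21): d=(22,3) right/bottom  bias=-1
    (1,9)@(3, 19): e=[39,0,13] → X  [on edge]
    (2,9)@(5, 19): e=[37,8,7] → X
    (3,9)@(7, 19): e=[35,16,1] → X
    (4,9)@(9, 19): e=[33,24,-5] → .
    (1,10)@(3, 21): e=[19,-24,57] → .
    (2,10)@(5, 21): e=[17,-16,51] → .
    (3,10)@(7, 21): e=[15,-8,45] → .
    (4,10)@(9, 21): e=[13,0,39] → X  [on edge]
    (5,10)@(11, 21): e=[11,8,33] → X
    (6,10)@(13, 21): e=[9,16,27] → X
    (7,10)@(15, 21): e=[7,24,21] → X
    (8,10)@(17, 21): e=[5,32,15] → X
    (7,11)@(15, 23): e=[-13,0,65] → .  [on edge]
  covered (10 px):
    . . . . . . . . . . . .
    . . . . . . . . . . . .
    . . . . . . . . . . . .
    . . . . . . . . . . . .
    . . . . . . . . . . . .
    . . . . . . . . . . . .
    . . . . . . . . . . . .
    . . . . . . . . . . . .
    . . . . . . . . . . . .
    . X X X . . . . . . . .
    . . . . X X X X X X X .
    . . . . . . . . . . . .
T3:
  2·area = 104
  edge (18, 20)→(14, 0): d=(-4,-20) top-left  bias=+0
  edge (14, 0)→(22, 14): d=(8,14) right/bottom  bias=-1
  edge (22, 14)→(18, 20): d=(-4,6) right/bottom  bias=-1
    (7,1)@(15, 3): e=[8,10,86] → X
    (8,1)@(17, 3): e=[48,-18,74] → .
    (7,2)@(15, 5): e=[0,26,78] → X  [on edge]
    (8,2)@(17, 5): e=[40,-2,66] → .
    (7,3)@(15, 7): e=[-8,42,70] → .
    (8,3)@(17, 7): e=[32,14,58] → X
    (9,3)@(19, 7): e=[72,-14,46] → .
    (8,4)@(17, 9): e=[24,30,50] → X
    (9,4)@(19, 9): e=[64,2,38] → X
    (10,4)@(21, 9): e=[104,-26,26] → .
    (8,5)@(17, 11): e=[16,46,42] → X
    (10,5)@(21, 11): e=[96,-10,18] → .
    (8,7)@(17, 15): e=[0,78,26] → X  [on edge]
  covered (14 px):
    . . . . . . . . . . . .
    . . . . . . . X . . . .
    . . . . . . . X . . . .
    . . . . . . . . X . . .
    . . . . . . . . X X . .
    . . . . . . . . X X . .
    . . . . . . . . X X X .
    . . . . . . . . X X X .
    . . . . . . . . . X . .
    . . . . . . . . . . . .
    . . . . . . . . . . . .
    . . . . . . . . . . . .

Z-buffer (winner per pixel, '.' = empty):
  . . . . . . . . . . . .
  . 1 . . . . . 3 . . . .
  . . 1 . . . . 3 . . . .
  . . . 1 . . . . 3 . . .
  . . . . 1 1 . . 3 3 . .
  . . . . . 1 1 . 3 3 . .
  . . . . . . . 1 3 3 3 .
  . . . . . . . . 3 1 3 .
  . . . . . . . . . 3 0 .
  . 2 2 2 . . . . . . . .
  . . . . 2 2 2 2 2 2 2 .
  . . . . . . . . . . . .

Answer: 2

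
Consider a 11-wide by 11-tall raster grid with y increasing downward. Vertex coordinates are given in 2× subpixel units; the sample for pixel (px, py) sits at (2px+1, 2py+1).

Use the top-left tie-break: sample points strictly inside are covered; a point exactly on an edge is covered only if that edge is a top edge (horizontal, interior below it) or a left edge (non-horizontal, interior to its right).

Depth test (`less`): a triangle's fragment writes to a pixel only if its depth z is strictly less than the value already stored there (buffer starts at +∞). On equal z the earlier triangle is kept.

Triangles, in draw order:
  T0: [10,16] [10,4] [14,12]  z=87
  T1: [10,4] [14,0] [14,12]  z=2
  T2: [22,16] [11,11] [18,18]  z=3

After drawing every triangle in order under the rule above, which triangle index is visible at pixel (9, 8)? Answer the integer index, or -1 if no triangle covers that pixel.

T0:
  2·area = 48
  edge (10, 16)→(10, 4): d=(0,-12) top-left  bias=+0
  edge (10, 4)→(14, 12): d=(4,8) right/bottom  bias=-1
  edge (14, 12)→(10, 16): d=(-4,4) right/bottom  bias=-1
    (10,2)@(21, 5): e=[132,-84,0] → .  [on edge]
    (5,3)@(11, 7): e=[12,4,32] → X
    (6,3)@(13, 7): e=[36,-12,24] → .
    (9,3)@(19, 7): e=[108,-60,0] → .  [on edge]
    (5,4)@(11, 9): e=[12,12,24] → X
    (6,4)@(13, 9): e=[36,-4,16] → .
    (8,4)@(17, 9): e=[84,-36,0] → .  [on edge]
    (5,5)@(11, 11): e=[12,20,16] → X
    (6,5)@(13, 11): e=[36,4,8] → X
    (7,5)@(15, 11): e=[60,-12,0] → .  [on edge]
    (5,6)@(11, 13): e=[12,28,8] → X
    (6,6)@(13, 13): e=[36,12,0] → .  [on edge]
    (5,7)@(11, 15): e=[12,36,0] → .  [on edge]
    (4,8)@(9, 17): e=[-12,60,0] → .  [on edge]
    (3,9)@(7, 19): e=[-36,84,0] → .  [on edge]
    (2,10)@(5, 21): e=[-60,108,0] → .  [on edge]
  covered (5 px):
    . . . . . . . . . . .
    . . . . . . . . . . .
    . . . . . . . . . . .
    . . . . . X . . . . .
    . . . . . X . . . . .
    . . . . . X X . . . .
    . . . . . X . . . . .
    . . . . . . . . . . .
    . . . . . . . . . . .
    . . . . . . . . . . .
    . . . . . . . . . . .
T1:
  2·area = 48
  edge (10, 4)→(14, 0): d=(4,-4) top-left  bias=+0
  edge (14, 0)→(14, 12): d=(0,12) right/bottom  bias=-1
  edge (14, 12)→(10, 4): d=(-4,-8) top-left  bias=+0
    (6,0)@(13, 1): e=[0,12,36] → X  [on edge]
    (7,0)@(15, 1): e=[8,-12,52] → .
    (5,1)@(11, 3): e=[0,36,12] → X  [on edge]
    (7,1)@(15, 3): e=[16,-12,44] → .
    (4,2)@(9, 5): e=[0,60,-12] → .  [on edge]
    (5,2)@(11, 5): e=[8,36,4] → X
    (7,2)@(15, 5): e=[24,-12,36] → .
    (3,3)@(7, 7): e=[0,84,-36] → .  [on edge]
    (5,3)@(11, 7): e=[16,36,-4] → .
    (6,3)@(13, 7): e=[24,12,12] → X
    (7,3)@(15, 7): e=[32,-12,28] → .
    (2,4)@(5, 9): e=[0,108,-60] → .  [on edge]
    (1,5)@(3, 11): e=[0,132,-84] → .  [on edge]
    (0,6)@(1, 13): e=[0,156,-108] → .  [on edge]
  covered (7 px):
    . . . . . . X . . . .
    . . . . . X X . . . .
    . . . . . X X . . . .
    . . . . . . X . . . .
    . . . . . . X . . . .
    . . . . . . . . . . .
    . . . . . . . . . . .
    . . . . . . . . . . .
    . . . . . . . . . . .
    . . . . . . . . . . .
    . . . . . . . . . . .
T2:
  2·area = 42  (B↔C swapped to make it positive)
  edge (22, 16)→(18, 18): d=(-4,2) right/bottom  bias=-1
  edge (18, 18)→(11, 11): d=(-7,-7) top-left  bias=+0
  edge (11, 11)→(22, 16): d=(11,5) right/bottom  bias=-1
    (0,0)@(1, 1): e=[102,0,-60] → .  [on edge]
    (1,1)@(3, 3): e=[90,0,-48] → .  [on edge]
    (2,2)@(5, 5): e=[78,0,-36] → .  [on edge]
    (3,3)@(7, 7): e=[66,0,-24] → .  [on edge]
    (4,4)@(9, 9): e=[54,0,-12] → .  [on edge]
    (5,5)@(11, 11): e=[42,0,0] → .  [on edge]
    (6,6)@(13, 13): e=[30,0,12] → X  [on edge]
    (7,6)@(15, 13): e=[26,14,2] → X
    (8,6)@(17, 13): e=[22,28,-8] → .
    (6,7)@(13, 15): e=[22,-14,34] → .
    (7,7)@(15, 15): e=[18,0,24] → X  [on edge]
    (8,7)@(17, 15): e=[14,14,14] → X
    (8,8)@(17, 17): e=[6,0,36] → X  [on edge]
    (9,9)@(19, 19): e=[-6,0,48] → .  [on edge]
    (10,10)@(21, 21): e=[-18,0,60] → .  [on edge]
  covered (7 px):
    . . . . . . . . . . .
    . . . . . . . . . . .
    . . . . . . . . . . .
    . . . . . . . . . . .
    . . . . . . . . . . .
    . . . . . . . . . . .
    . . . . . . X X . . .
    . . . . . . . X X X .
    . . . . . . . . X X .
    . . . . . . . . . . .
    . . . . . . . . . . .

Z-buffer (winner per pixel, '.' = empty):
  . . . . . . 1 . . . .
  . . . . . 1 1 . . . .
  . . . . . 1 1 . . . .
  . . . . . 0 1 . . . .
  . . . . . 0 1 . . . .
  . . . . . 0 0 . . . .
  . . . . . 0 2 2 . . .
  . . . . . . . 2 2 2 .
  . . . . . . . . 2 2 .
  . . . . . . . . . . .
  . . . . . . . . . . .

Final: 2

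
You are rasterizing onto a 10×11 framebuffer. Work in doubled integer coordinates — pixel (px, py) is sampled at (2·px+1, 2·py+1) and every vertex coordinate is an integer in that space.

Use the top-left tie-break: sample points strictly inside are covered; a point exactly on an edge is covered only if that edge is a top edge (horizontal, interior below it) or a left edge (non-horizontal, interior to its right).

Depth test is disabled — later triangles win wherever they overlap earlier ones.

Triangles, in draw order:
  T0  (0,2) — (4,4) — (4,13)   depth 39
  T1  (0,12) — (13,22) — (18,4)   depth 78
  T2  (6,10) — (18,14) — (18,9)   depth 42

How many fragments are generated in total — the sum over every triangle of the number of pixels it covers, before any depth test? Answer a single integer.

T0:
  2·area = 36
  edge (0, 2)→(4, 4): d=(4,2) right/bottom  bias=-1
  edge (4, 4)→(4, 13): d=(0,9) right/bottom  bias=-1
  edge (4, 13)→(0, 2): d=(-4,-11) top-left  bias=+0
    (0,1)@(1, 3): e=[2,27,7] → █
    (1,1)@(3, 3): e=[-2,9,29] → ·
    (0,2)@(1, 5): e=[10,27,-1] → ·
    (1,2)@(3, 5): e=[6,9,21] → █
    (2,2)@(5, 5): e=[2,-9,43] → ·
    (1,3)@(3, 7): e=[14,9,13] → █
    (2,3)@(5, 7): e=[10,-9,35] → ·
    (1,4)@(3, 9): e=[22,9,5] → █
    (2,4)@(5, 9): e=[18,-9,27] → ·
    (1,5)@(3, 11): e=[30,9,-3] → ·
  covered (4 px):
    · · · · · · · · · ·
    █ · · · · · · · · ·
    · █ · · · · · · · ·
    · █ · · · · · · · ·
    · █ · · · · · · · ·
    · · · · · · · · · ·
    · · · · · · · · · ·
    · · · · · · · · · ·
    · · · · · · · · · ·
    · · · · · · · · · ·
    · · · · · · · · · ·
T1:
  2·area = 284  (B↔C swapped to make it positive)
  edge (0, 12)→(18, 4): d=(18,-8) top-left  bias=+0
  edge (18, 4)→(13, 22): d=(-5,18) right/bottom  bias=-1
  edge (13, 22)→(0, 12): d=(-13,-10) top-left  bias=+0
    (8,2)@(17, 5): e=[10,13,261] → █
    (9,2)@(19, 5): e=[26,-23,281] → ·
    (6,3)@(13, 7): e=[14,75,195] → █
    (7,3)@(15, 7): e=[30,39,215] → █
    (9,3)@(19, 7): e=[62,-33,255] → ·
    (3,4)@(7, 9): e=[2,173,109] → █
    (4,4)@(9, 9): e=[18,137,129] → █
    (5,4)@(11, 9): e=[34,101,149] → █
    (8,4)@(17, 9): e=[82,-7,209] → ·
    (1,5)@(3, 11): e=[6,235,43] → █
    (2,5)@(5, 11): e=[22,199,63] → █
    (8,5)@(17, 11): e=[118,-17,183] → ·
  covered (35 px):
    · · · · · · · · · ·
    · · · · · · · · · ·
    · · · · · · · · █ ·
    · · · · · · █ █ █ ·
    · · · █ █ █ █ █ · ·
    · █ █ █ █ █ █ █ · ·
    · █ █ █ █ █ █ █ · ·
    · · █ █ █ █ █ · · ·
    · · · █ █ █ █ · · ·
    · · · · · █ █ · · ·
    · · · · · · █ · · ·
T2:
  2·area = 60  (B↔C swapped to make it positive)
  edge (6, 10)→(18, 9): d=(12,-1) top-left  bias=+0
  edge (18, 9)→(18, 14): d=(0,5) right/bottom  bias=-1
  edge (18, 14)→(6, 10): d=(-12,-4) top-left  bias=+0
    (1,4)@(3, 9): e=[-15,75,0] → ·  [on edge]
    (4,5)@(9, 11): e=[15,45,0] → █  [on edge]
    (5,5)@(11, 11): e=[17,35,8] → █
    (6,5)@(13, 11): e=[19,25,16] → █
    (7,5)@(15, 11): e=[21,15,24] → █
    (8,5)@(17, 11): e=[23,5,32] → █
    (9,5)@(19, 11): e=[25,-5,40] → ·
    (4,6)@(9, 13): e=[39,45,-24] → ·
    (5,6)@(11, 13): e=[41,35,-16] → ·
    (6,6)@(13, 13): e=[43,25,-8] → ·
    (7,6)@(15, 13): e=[45,15,0] → █  [on edge]
    (9,6)@(19, 13): e=[49,-5,16] → ·
  covered (7 px):
    · · · · · · · · · ·
    · · · · · · · · · ·
    · · · · · · · · · ·
    · · · · · · · · · ·
    · · · · · · · · · ·
    · · · · █ █ █ █ █ ·
    · · · · · · · █ █ ·
    · · · · · · · · · ·
    · · · · · · · · · ·
    · · · · · · · · · ·
    · · · · · · · · · ·

Final: 46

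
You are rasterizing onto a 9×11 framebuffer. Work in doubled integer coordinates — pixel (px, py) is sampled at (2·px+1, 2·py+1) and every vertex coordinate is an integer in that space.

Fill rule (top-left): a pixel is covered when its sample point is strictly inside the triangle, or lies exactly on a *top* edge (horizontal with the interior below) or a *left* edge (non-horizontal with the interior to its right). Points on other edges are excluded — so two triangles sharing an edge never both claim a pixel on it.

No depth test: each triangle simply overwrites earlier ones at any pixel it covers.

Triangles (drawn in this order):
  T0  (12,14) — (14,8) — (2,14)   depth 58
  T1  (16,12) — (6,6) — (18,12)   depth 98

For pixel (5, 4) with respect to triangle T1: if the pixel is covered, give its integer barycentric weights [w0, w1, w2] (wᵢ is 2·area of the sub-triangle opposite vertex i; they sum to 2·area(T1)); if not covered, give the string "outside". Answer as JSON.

T0:
  2·area = 60  (B↔C swapped to make it positive)
  edge (12, 14)→(2, 14): d=(-10,0) right/bottom  bias=-1
  edge (2, 14)→(14, 8): d=(12,-6) top-left  bias=+0
  edge (14, 8)→(12, 14): d=(-2,6) right/bottom  bias=-1
    (7,2)@(15, 5): e=[90,-30,0] → .  [on edge]
    (6,4)@(13, 9): e=[50,6,4] → X
    (7,4)@(15, 9): e=[50,18,-8] → .
    (4,5)@(9, 11): e=[30,6,24] → X
    (5,5)@(11, 11): e=[30,18,12] → X
    (6,5)@(13, 11): e=[30,30,0] → .  [on edge]
    (2,6)@(5, 13): e=[10,6,44] → X
    (3,6)@(7, 13): e=[10,18,32] → X
    (6,6)@(13, 13): e=[10,54,-4] → .
    (2,7)@(5, 15): e=[-10,30,40] → .
    (3,7)@(7, 15): e=[-10,42,28] → .
    (4,7)@(9, 15): e=[-10,54,16] → .
    (5,8)@(11, 17): e=[-30,90,0] → .  [on edge]
  covered (7 px):
    . . . . . . . . .
    . . . . . . . . .
    . . . . . . . . .
    . . . . . . . . .
    . . . . . . X . .
    . . . . X X . . .
    . . X X X X . . .
    . . . . . . . . .
    . . . . . . . . .
    . . . . . . . . .
    . . . . . . . . .
T1:
  2·area = 12
  edge (16, 12)→(6, 6): d=(-10,-6) top-left  bias=+0
  edge (6, 6)→(18, 12): d=(12,6) right/bottom  bias=-1
  edge (18, 12)→(16, 12): d=(-2,0) right/bottom  bias=-1
    (0,1)@(1, 3): e=[0,-6,18] → .  [on edge]
    (5,4)@(11, 9): e=[0,6,6] → X  [on edge]
    (6,4)@(13, 9): e=[12,-6,6] → .
    (5,5)@(11, 11): e=[-20,30,2] → .
    (7,5)@(15, 11): e=[4,6,2] → X
    (8,5)@(17, 11): e=[16,-6,2] → .
    (7,6)@(15, 13): e=[-16,30,-2] → .
  covered (2 px):
    . . . . . . . . .
    . . . . . . . . .
    . . . . . . . . .
    . . . . . . . . .
    . . . . . X . . .
    . . . . . . . X .
    . . . . . . . . .
    . . . . . . . . .
    . . . . . . . . .
    . . . . . . . . .
    . . . . . . . . .

Final: [6,6,0]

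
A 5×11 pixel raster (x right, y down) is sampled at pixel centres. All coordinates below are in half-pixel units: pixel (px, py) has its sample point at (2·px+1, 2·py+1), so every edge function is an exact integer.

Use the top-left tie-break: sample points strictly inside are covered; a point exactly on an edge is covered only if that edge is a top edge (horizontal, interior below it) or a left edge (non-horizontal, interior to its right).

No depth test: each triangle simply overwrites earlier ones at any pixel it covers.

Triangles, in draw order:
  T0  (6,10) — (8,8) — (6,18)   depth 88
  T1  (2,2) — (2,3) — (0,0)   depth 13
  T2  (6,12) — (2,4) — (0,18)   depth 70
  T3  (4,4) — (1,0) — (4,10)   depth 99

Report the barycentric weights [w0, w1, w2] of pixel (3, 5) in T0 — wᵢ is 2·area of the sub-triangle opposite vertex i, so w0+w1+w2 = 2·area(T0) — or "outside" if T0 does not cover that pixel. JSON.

T0:
  2·area = 16
  edge (6, 10)→(8, 8): d=(2,-2) top-left  bias=+0
  edge (8, 8)→(6, 18): d=(-2,10) right/bottom  bias=-1
  edge (6, 18)→(6, 10): d=(0,-8) top-left  bias=+0
    (4,1)@(9, 3): e=[-8,0,24] → ·  [on edge]
    (4,3)@(9, 7): e=[0,-8,24] → ·  [on edge]
    (3,4)@(7, 9): e=[0,8,8] → █  [on edge]
    (4,4)@(9, 9): e=[4,-12,24] → ·
    (2,5)@(5, 11): e=[0,24,-8] → ·  [on edge]
    (3,5)@(7, 11): e=[4,4,8] → █
    (4,5)@(9, 11): e=[8,-16,24] → ·
    (1,6)@(3, 13): e=[0,40,-24] → ·  [on edge]
    (3,6)@(7, 13): e=[8,0,8] → ·  [on edge]
    (0,7)@(1, 15): e=[0,56,-40] → ·  [on edge]
  covered (2 px):
    · · · · ·
    · · · · ·
    · · · · ·
    · · · · ·
    · · · █ ·
    · · · █ ·
    · · · · ·
    · · · · ·
    · · · · ·
    · · · · ·
    · · · · ·
T1:
  2·area = 2
  edge (2, 2)→(2, 3): d=(0,1) right/bottom  bias=-1
  edge (2, 3)→(0, 0): d=(-2,-3) top-left  bias=+0
  edge (0, 0)→(2, 2): d=(2,2) right/bottom  bias=-1
    (0,0)@(1, 1): e=[1,1,0] → ·  [on edge]
    (1,1)@(3, 3): e=[-1,3,0] → ·  [on edge]
    (2,2)@(5, 5): e=[-3,5,0] → ·  [on edge]
    (3,3)@(7, 7): e=[-5,7,0] → ·  [on edge]
    (4,4)@(9, 9): e=[-7,9,0] → ·  [on edge]
  covered (0 px):
    · · · · ·
    · · · · ·
    · · · · ·
    · · · · ·
    · · · · ·
    · · · · ·
    · · · · ·
    · · · · ·
    · · · · ·
    · · · · ·
    · · · · ·
T2:
  2·area = 72  (B↔C swapped to make it positive)
  edge (6, 12)→(0, 18): d=(-6,6) right/bottom  bias=-1
  edge (0, 18)→(2, 4): d=(2,-14) top-left  bias=+0
  edge (2, 4)→(6, 12): d=(4,8) right/bottom  bias=-1
    (1,3)@(3, 7): e=[48,20,4] → █
    (2,3)@(5, 7): e=[36,48,-12] → ·
    (1,4)@(3, 9): e=[36,24,12] → █
    (2,4)@(5, 9): e=[24,52,-4] → ·
    (4,4)@(9, 9): e=[0,108,-36] → ·  [on edge]
    (0,5)@(1, 11): e=[36,0,36] → █  [on edge]
    (2,5)@(5, 11): e=[12,56,4] → █
    (3,5)@(7, 11): e=[0,84,-12] → ·  [on edge]
    (0,6)@(1, 13): e=[24,4,44] → █
    (2,6)@(5, 13): e=[0,60,12] → ·  [on edge]
    (0,7)@(1, 15): e=[12,8,52] → █
    (1,7)@(3, 15): e=[0,36,36] → ·  [on edge]
    (0,8)@(1, 17): e=[0,12,60] → ·  [on edge]
  covered (8 px):
    · · · · ·
    · · · · ·
    · · · · ·
    · █ · · ·
    · █ · · ·
    █ █ █ · ·
    █ █ · · ·
    █ · · · ·
    · · · · ·
    · · · · ·
    · · · · ·
T3:
  2·area = 18  (B↔C swapped to make it positive)
  edge (4, 4)→(4, 10): d=(0,6) right/bottom  bias=-1
  edge (4, 10)→(1, 0): d=(-3,-10) top-left  bias=+0
  edge (1, 0)→(4, 4): d=(3,4) right/bottom  bias=-1
    (1,1)@(3, 3): e=[6,11,1] → █
    (2,1)@(5, 3): e=[-6,31,-7] → ·
    (1,2)@(3, 5): e=[6,5,7] → █
    (2,2)@(5, 5): e=[-6,25,-1] → ·
    (1,3)@(3, 7): e=[6,-1,13] → ·
  covered (2 px):
    · · · · ·
    · █ · · ·
    · █ · · ·
    · · · · ·
    · · · · ·
    · · · · ·
    · · · · ·
    · · · · ·
    · · · · ·
    · · · · ·
    · · · · ·

Final: [4,8,4]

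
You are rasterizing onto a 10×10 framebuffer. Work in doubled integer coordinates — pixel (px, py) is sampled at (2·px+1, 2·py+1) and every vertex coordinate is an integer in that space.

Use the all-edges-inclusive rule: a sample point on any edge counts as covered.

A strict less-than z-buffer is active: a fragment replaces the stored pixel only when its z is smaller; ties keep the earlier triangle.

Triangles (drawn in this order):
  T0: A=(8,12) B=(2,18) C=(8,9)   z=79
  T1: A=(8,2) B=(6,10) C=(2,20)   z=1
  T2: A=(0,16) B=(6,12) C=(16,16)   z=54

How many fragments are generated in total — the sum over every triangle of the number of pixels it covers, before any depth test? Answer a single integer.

T0:
  2·area = 18
  edge (8, 12)→(2, 18): d=(-6,6) inclusive
  edge (2, 18)→(8, 9): d=(6,-9) inclusive
  edge (8, 9)→(8, 12): d=(0,3) inclusive
    (9,0)@(19, 1): e=[0,51,-33] → ·  [on edge]
    (8,1)@(17, 3): e=[0,45,-27] → ·  [on edge]
    (7,2)@(15, 5): e=[0,39,-21] → ·  [on edge]
    (6,3)@(13, 7): e=[0,33,-15] → ·  [on edge]
    (5,4)@(11, 9): e=[0,27,-9] → ·  [on edge]
    (3,5)@(7, 11): e=[12,3,3] → █
    (4,5)@(9, 11): e=[0,21,-3] → ·  [on edge]
    (3,6)@(7, 13): e=[0,15,3] → █  [on edge]
    (4,6)@(9, 13): e=[-12,33,-3] → ·
    (2,7)@(5, 15): e=[0,9,9] → █  [on edge]
    (3,7)@(7, 15): e=[-12,27,3] → ·
    (1,8)@(3, 17): e=[0,3,15] → █  [on edge]
    (0,9)@(1, 19): e=[0,-3,21] → ·  [on edge]
  covered (4 px):
    · · · · · · · · · ·
    · · · · · · · · · ·
    · · · · · · · · · ·
    · · · · · · · · · ·
    · · · · · · · · · ·
    · · · █ · · · · · ·
    · · · █ · · · · · ·
    · · █ · · · · · · ·
    · █ · · · · · · · ·
    · · · · · · · · · ·
T1:
  2·area = 12
  edge (8, 2)→(6, 10): d=(-2,8) inclusive
  edge (6, 10)→(2, 20): d=(-4,10) inclusive
  edge (2, 20)→(8, 2): d=(6,-18) inclusive
    (3,2)@(7, 5): e=[2,10,0] → █  [on edge]
    (4,2)@(9, 5): e=[-14,-10,36] → ·
    (3,3)@(7, 7): e=[-2,2,12] → ·
    (2,5)@(5, 11): e=[6,6,0] → █  [on edge]
    (3,5)@(7, 11): e=[-10,-14,36] → ·
    (2,6)@(5, 13): e=[2,-2,12] → ·
    (1,8)@(3, 17): e=[10,2,0] → █  [on edge]
    (2,8)@(5, 17): e=[-6,-18,36] → ·
    (1,9)@(3, 19): e=[6,-6,12] → ·
  covered (3 px):
    · · · · · · · · · ·
    · · · · · · · · · ·
    · · · █ · · · · · ·
    · · · · · · · · · ·
    · · · · · · · · · ·
    · · █ · · · · · · ·
    · · · · · · · · · ·
    · · · · · · · · · ·
    · █ · · · · · · · ·
    · · · · · · · · · ·
T2:
  2·area = 64
  edge (0, 16)→(6, 12): d=(6,-4) inclusive
  edge (6, 12)→(16, 16): d=(10,4) inclusive
  edge (16, 16)→(0, 16): d=(-16,0) inclusive
    (2,6)@(5, 13): e=[2,14,48] → █
    (3,6)@(7, 13): e=[10,6,48] → █
    (4,6)@(9, 13): e=[18,-2,48] → ·
    (1,7)@(3, 15): e=[6,42,16] → █
    (4,7)@(9, 15): e=[30,18,16] → █
    (5,7)@(11, 15): e=[38,10,16] → █
    (6,7)@(13, 15): e=[46,2,16] → █
    (7,7)@(15, 15): e=[54,-6,16] → ·
    (1,8)@(3, 17): e=[18,62,-16] → ·
    (2,8)@(5, 17): e=[26,54,-16] → ·
    (3,8)@(7, 17): e=[34,46,-16] → ·
    (4,8)@(9, 17): e=[42,38,-16] → ·
  covered (8 px):
    · · · · · · · · · ·
    · · · · · · · · · ·
    · · · · · · · · · ·
    · · · · · · · · · ·
    · · · · · · · · · ·
    · · · · · · · · · ·
    · · █ █ · · · · · ·
    · █ █ █ █ █ █ · · ·
    · · · · · · · · · ·
    · · · · · · · · · ·

Answer: 15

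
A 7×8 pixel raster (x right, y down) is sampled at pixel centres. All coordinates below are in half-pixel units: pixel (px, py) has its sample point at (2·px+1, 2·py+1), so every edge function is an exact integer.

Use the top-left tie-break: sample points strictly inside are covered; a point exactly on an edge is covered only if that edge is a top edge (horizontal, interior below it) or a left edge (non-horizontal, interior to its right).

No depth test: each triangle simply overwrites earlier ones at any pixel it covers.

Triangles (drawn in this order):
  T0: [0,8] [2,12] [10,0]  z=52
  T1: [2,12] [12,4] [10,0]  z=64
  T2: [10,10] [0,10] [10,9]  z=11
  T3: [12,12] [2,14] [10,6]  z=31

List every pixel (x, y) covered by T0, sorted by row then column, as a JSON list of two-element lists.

T0:
  2·area = 56  (B↔C swapped to make it positive)
  edge (0, 8)→(10, 0): d=(10,-8) top-left  bias=+0
  edge (10, 0)→(2, 12): d=(-8,12) right/bottom  bias=-1
  edge (2, 12)→(0, 8): d=(-2,-4) top-left  bias=+0
    (4,0)@(9, 1): e=[2,4,50] → █
    (5,0)@(11, 1): e=[18,-20,58] → ·
    (3,1)@(7, 3): e=[6,12,38] → █
    (4,1)@(9, 3): e=[22,-12,46] → ·
    (2,2)@(5, 5): e=[10,20,26] → █
    (3,2)@(7, 5): e=[26,-4,34] → ·
    (1,3)@(3, 7): e=[14,28,14] → █
    (3,3)@(7, 7): e=[46,-20,30] → ·
    (0,4)@(1, 9): e=[18,36,2] → █
    (2,4)@(5, 9): e=[50,-12,18] → ·
    (0,5)@(1, 11): e=[38,20,-2] → ·
    (1,5)@(3, 11): e=[54,-4,6] → ·
  covered (7 px):
    · · · · █ · ·
    · · · █ · · ·
    · · █ · · · ·
    · █ █ · · · ·
    █ █ · · · · ·
    · · · · · · ·
    · · · · · · ·
    · · · · · · ·
T1:
  2·area = 56  (B↔C swapped to make it positive)
  edge (2, 12)→(10, 0): d=(8,-12) top-left  bias=+0
  edge (10, 0)→(12, 4): d=(2,4) right/bottom  bias=-1
  edge (12, 4)→(2, 12): d=(-10,8) right/bottom  bias=-1
    (4,1)@(9, 3): e=[12,10,34] → █
    (5,1)@(11, 3): e=[36,2,18] → █
    (6,1)@(13, 3): e=[60,-6,2] → ·
    (3,2)@(7, 5): e=[4,22,30] → █
    (5,2)@(11, 5): e=[52,6,-2] → ·
    (3,3)@(7, 7): e=[20,26,10] → █
    (4,3)@(9, 7): e=[44,18,-6] → ·
    (2,4)@(5, 9): e=[12,38,6] → █
    (3,4)@(7, 9): e=[36,30,-10] → ·
    (1,5)@(3, 11): e=[4,50,2] → █
    (2,5)@(5, 11): e=[28,42,-14] → ·
    (1,6)@(3, 13): e=[20,54,-18] → ·
  covered (7 px):
    · · · · · · ·
    · · · · █ █ ·
    · · · █ █ · ·
    · · · █ · · ·
    · · █ · · · ·
    · █ · · · · ·
    · · · · · · ·
    · · · · · · ·
T2:
  2·area = 10
  edge (10, 10)→(0, 10): d=(-10,0) right/bottom  bias=-1
  edge (0, 10)→(10, 9): d=(10,-1) top-left  bias=+0
  edge (10, 9)→(10, 10): d=(0,1) right/bottom  bias=-1
  covered (0 px):
    · · · · · · ·
    · · · · · · ·
    · · · · · · ·
    · · · · · · ·
    · · · · · · ·
    · · · · · · ·
    · · · · · · ·
    · · · · · · ·
T3:
  2·area = 64
  edge (12, 12)→(2, 14): d=(-10,2) right/bottom  bias=-1
  edge (2, 14)→(10, 6): d=(8,-8) top-left  bias=+0
  edge (10, 6)→(12, 12): d=(2,6) right/bottom  bias=-1
    (4,1)@(9, 3): e=[96,-32,0] → ·  [on edge]
    (6,1)@(13, 3): e=[88,0,-24] → ·  [on edge]
    (5,2)@(11, 5): e=[72,0,-8] → ·  [on edge]
    (4,3)@(9, 7): e=[56,0,8] → █  [on edge]
    (5,3)@(11, 7): e=[52,16,-4] → ·
    (3,4)@(7, 9): e=[40,0,24] → █  [on edge]
    (5,4)@(11, 9): e=[32,32,0] → ·  [on edge]
    (2,5)@(5, 11): e=[24,0,40] → █  [on edge]
    (5,5)@(11, 11): e=[12,48,4] → █
    (6,5)@(13, 11): e=[8,64,-8] → ·
    (1,6)@(3, 13): e=[8,0,56] → █  [on edge]
    (3,6)@(7, 13): e=[0,32,32] → ·  [on edge]
    (0,7)@(1, 15): e=[-8,0,72] → ·  [on edge]
    (6,7)@(13, 15): e=[-32,96,0] → ·  [on edge]
  covered (9 px):
    · · · · · · ·
    · · · · · · ·
    · · · · · · ·
    · · · · █ · ·
    · · · █ █ · ·
    · · █ █ █ █ ·
    · █ █ · · · ·
    · · · · · · ·

Result: [[4,0],[3,1],[2,2],[1,3],[2,3],[0,4],[1,4]]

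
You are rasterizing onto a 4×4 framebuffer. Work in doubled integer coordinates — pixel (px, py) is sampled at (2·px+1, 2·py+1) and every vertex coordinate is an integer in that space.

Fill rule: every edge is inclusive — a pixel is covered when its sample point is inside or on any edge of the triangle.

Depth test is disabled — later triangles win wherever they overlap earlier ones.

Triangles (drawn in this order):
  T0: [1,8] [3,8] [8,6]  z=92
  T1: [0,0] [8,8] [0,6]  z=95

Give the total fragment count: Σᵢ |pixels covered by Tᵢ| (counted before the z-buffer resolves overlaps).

T0:
  2·area = 4  (B↔C swapped to make it positive)
  edge (1, 8)→(8, 6): d=(7,-2) inclusive
  edge (8, 6)→(3, 8): d=(-5,2) inclusive
  edge (3, 8)→(1, 8): d=(-2,0) inclusive
    (2,3)@(5, 7): e=[1,1,2] → #
    (3,3)@(7, 7): e=[5,-3,2] → ·
  covered (1 px):
    · · · ·
    · · · ·
    · · · ·
    · · # ·
T1:
  2·area = 48
  edge (0, 0)→(8, 8): d=(8,8) inclusive
  edge (8, 8)→(0, 6): d=(-8,-2) inclusive
  edge (0, 6)→(0, 0): d=(0,-6) inclusive
    (0,0)@(1, 1): e=[0,42,6] → #  [on edge]
    (1,0)@(3, 1): e=[-16,46,18] → ·
    (0,1)@(1, 3): e=[16,26,6] → #
    (1,1)@(3, 3): e=[0,30,18] → #  [on edge]
    (2,1)@(5, 3): e=[-16,34,30] → ·
    (0,2)@(1, 5): e=[32,10,6] → #
    (2,2)@(5, 5): e=[0,18,30] → #  [on edge]
    (3,2)@(7, 5): e=[-16,22,42] → ·
    (0,3)@(1, 7): e=[48,-6,6] → ·
    (1,3)@(3, 7): e=[32,-2,18] → ·
    (2,3)@(5, 7): e=[16,2,30] → #
    (3,3)@(7, 7): e=[0,6,42] → #  [on edge]
  covered (8 px):
    # · · ·
    # # · ·
    # # # ·
    · · # #

Result: 9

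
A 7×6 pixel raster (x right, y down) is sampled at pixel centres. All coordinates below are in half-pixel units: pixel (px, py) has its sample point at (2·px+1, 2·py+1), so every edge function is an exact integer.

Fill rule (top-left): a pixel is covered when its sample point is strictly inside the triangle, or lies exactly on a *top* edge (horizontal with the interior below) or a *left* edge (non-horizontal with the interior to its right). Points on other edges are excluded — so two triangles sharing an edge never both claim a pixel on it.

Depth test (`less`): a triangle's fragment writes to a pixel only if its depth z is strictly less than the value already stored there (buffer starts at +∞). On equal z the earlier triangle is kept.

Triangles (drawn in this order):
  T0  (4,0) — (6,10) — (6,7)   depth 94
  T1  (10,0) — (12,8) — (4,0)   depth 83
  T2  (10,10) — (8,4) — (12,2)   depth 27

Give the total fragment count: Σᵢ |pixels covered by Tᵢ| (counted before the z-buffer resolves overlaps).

T0:
  2·area = 6  (B↔C swapped to make it positive)
  edge (4, 0)→(6, 7): d=(2,7) right/bottom  bias=-1
  edge (6, 7)→(6, 10): d=(0,3) right/bottom  bias=-1
  edge (6, 10)→(4, 0): d=(-2,-10) top-left  bias=+0
    (2,2)@(5, 5): e=[3,3,0] → X  [on edge]
    (3,2)@(7, 5): e=[-11,-3,20] → .
    (2,3)@(5, 7): e=[7,3,-4] → .
  covered (1 px):
    . . . . . . .
    . . . . . . .
    . . X . . . .
    . . . . . . .
    . . . . . . .
    . . . . . . .
T1:
  2·area = 48
  edge (10, 0)→(12, 8): d=(2,8) right/bottom  bias=-1
  edge (12, 8)→(4, 0): d=(-8,-8) top-left  bias=+0
  edge (4, 0)→(10, 0): d=(6,0) top-left  bias=+0
    (2,0)@(5, 1): e=[42,0,6] → X  [on edge]
    (3,0)@(7, 1): e=[26,16,6] → X
    (4,0)@(9, 1): e=[10,32,6] → X
    (5,0)@(11, 1): e=[-6,48,6] → .
    (2,1)@(5, 3): e=[46,-16,18] → .
    (3,1)@(7, 3): e=[30,0,18] → X  [on edge]
    (5,1)@(11, 3): e=[-2,32,18] → .
    (3,2)@(7, 5): e=[34,-16,30] → .
    (4,2)@(9, 5): e=[18,0,30] → X  [on edge]
    (5,2)@(11, 5): e=[2,16,30] → X
    (6,2)@(13, 5): e=[-14,32,30] → .
    (4,3)@(9, 7): e=[22,-16,42] → .
    (5,3)@(11, 7): e=[6,0,42] → X  [on edge]
    (6,4)@(13, 9): e=[-6,0,54] → .  [on edge]
  covered (8 px):
    . . X X X . .
    . . . X X . .
    . . . . X X .
    . . . . . X .
    . . . . . . .
    . . . . . . .
T2:
  2·area = 28
  edge (10, 10)→(8, 4): d=(-2,-6) top-left  bias=+0
  edge (8, 4)→(12, 2): d=(4,-2) top-left  bias=+0
  edge (12, 2)→(10, 10): d=(-2,8) right/bottom  bias=-1
    (3,0)@(7, 1): e=[0,-14,42] → .  [on edge]
    (5,1)@(11, 3): e=[20,2,6] → X
    (6,1)@(13, 3): e=[32,6,-10] → .
    (4,2)@(9, 5): e=[4,6,18] → X
    (6,2)@(13, 5): e=[28,14,-14] → .
    (4,3)@(9, 7): e=[0,14,14] → X  [on edge]
    (5,3)@(11, 7): e=[12,18,-2] → .
    (4,4)@(9, 9): e=[-4,22,10] → .
  covered (4 px):
    . . . . . . .
    . . . . . X .
    . . . . X X .
    . . . . X . .
    . . . . . . .
    . . . . . . .

Result: 13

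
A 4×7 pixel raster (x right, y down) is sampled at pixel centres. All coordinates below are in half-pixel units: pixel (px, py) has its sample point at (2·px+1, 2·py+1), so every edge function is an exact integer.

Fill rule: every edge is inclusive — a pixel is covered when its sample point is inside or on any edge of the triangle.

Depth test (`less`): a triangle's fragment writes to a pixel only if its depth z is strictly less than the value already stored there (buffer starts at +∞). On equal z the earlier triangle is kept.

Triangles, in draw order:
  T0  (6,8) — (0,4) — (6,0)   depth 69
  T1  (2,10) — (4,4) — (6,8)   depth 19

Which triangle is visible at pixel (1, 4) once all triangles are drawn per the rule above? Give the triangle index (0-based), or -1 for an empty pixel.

T0:
  2·area = 48
  edge (6, 8)→(0, 4): d=(-6,-4) inclusive
  edge (0, 4)→(6, 0): d=(6,-4) inclusive
  edge (6, 0)→(6, 8): d=(0,8) inclusive
    (2,0)@(5, 1): e=[38,2,8] → X
    (3,0)@(7, 1): e=[46,10,-8] → .
    (1,1)@(3, 3): e=[18,6,24] → X
    (3,1)@(7, 3): e=[34,22,-8] → .
    (1,2)@(3, 5): e=[6,18,24] → X
    (3,2)@(7, 5): e=[22,34,-8] → .
    (1,3)@(3, 7): e=[-6,30,24] → .
    (2,3)@(5, 7): e=[2,38,8] → X
    (3,3)@(7, 7): e=[10,46,-8] → .
    (2,4)@(5, 9): e=[-10,50,8] → .
  covered (6 px):
    . . X .
    . X X .
    . X X .
    . . X .
    . . . .
    . . . .
    . . . .
T1:
  2·area = 20
  edge (2, 10)→(4, 4): d=(2,-6) inclusive
  edge (4, 4)→(6, 8): d=(2,4) inclusive
  edge (6, 8)→(2, 10): d=(-4,2) inclusive
    (2,0)@(5, 1): e=[0,-10,30] → .  [on edge]
    (1,3)@(3, 7): e=[0,10,10] → X  [on edge]
    (2,3)@(5, 7): e=[12,2,6] → X
    (3,3)@(7, 7): e=[24,-6,2] → .
    (1,4)@(3, 9): e=[4,14,2] → X
    (2,4)@(5, 9): e=[16,6,-2] → .
    (1,5)@(3, 11): e=[8,18,-6] → .
    (0,6)@(1, 13): e=[0,30,-10] → .  [on edge]
  covered (3 px):
    . . . .
    . . . .
    . . . .
    . X X .
    . X . .
    . . . .
    . . . .

Z-buffer (winner per pixel, '.' = empty):
  . . 0 .
  . 0 0 .
  . 0 0 .
  . 1 1 .
  . 1 . .
  . . . .
  . . . .

Result: 1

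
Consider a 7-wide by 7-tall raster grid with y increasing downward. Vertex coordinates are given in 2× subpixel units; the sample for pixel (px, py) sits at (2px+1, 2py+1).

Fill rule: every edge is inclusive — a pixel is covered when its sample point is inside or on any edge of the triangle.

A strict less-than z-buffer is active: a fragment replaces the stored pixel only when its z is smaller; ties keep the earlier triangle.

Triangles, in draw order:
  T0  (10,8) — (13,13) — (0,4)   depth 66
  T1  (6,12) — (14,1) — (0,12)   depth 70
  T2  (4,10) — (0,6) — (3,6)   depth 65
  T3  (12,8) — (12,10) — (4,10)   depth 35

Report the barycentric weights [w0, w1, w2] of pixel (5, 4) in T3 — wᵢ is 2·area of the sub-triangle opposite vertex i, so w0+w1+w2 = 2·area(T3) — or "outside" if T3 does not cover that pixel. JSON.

T0:
  2·area = 38
  edge (10, 8)→(13, 13): d=(3,5) inclusive
  edge (13, 13)→(0, 4): d=(-13,-9) inclusive
  edge (0, 4)→(10, 8): d=(10,4) inclusive
    (3,1)@(7, 3): e=[0,76,-38] → .  [on edge]
    (2,3)@(5, 7): e=[22,6,10] → X
    (3,3)@(7, 7): e=[12,24,2] → X
    (4,3)@(9, 7): e=[2,42,-6] → .
    (2,4)@(5, 9): e=[28,-20,30] → .
    (3,4)@(7, 9): e=[18,-2,22] → .
    (4,4)@(9, 9): e=[8,16,14] → X
    (5,4)@(11, 9): e=[-2,34,6] → .
    (4,5)@(9, 11): e=[14,-10,34] → .
    (5,5)@(11, 11): e=[4,8,26] → X
    (6,5)@(13, 11): e=[-6,26,18] → .
    (5,6)@(11, 13): e=[10,-18,46] → .
    (6,6)@(13, 13): e=[0,0,38] → X  [on edge]
  covered (5 px):
    . . . . . . .
    . . . . . . .
    . . . . . . .
    . . X X . . .
    . . . . X . .
    . . . . . X .
    . . . . . . X
T1:
  2·area = 66  (B↔C swapped to make it positive)
  edge (6, 12)→(0, 12): d=(-6,0) inclusive
  edge (0, 12)→(14, 1): d=(14,-11) inclusive
  edge (14, 1)→(6, 12): d=(-8,11) inclusive
    (4,2)@(9, 5): e=[42,1,23] → X
    (5,2)@(11, 5): e=[42,23,1] → X
    (6,2)@(13, 5): e=[42,45,-21] → .
    (3,3)@(7, 7): e=[30,7,29] → X
    (5,3)@(11, 7): e=[30,51,-15] → .
    (2,4)@(5, 9): e=[18,13,35] → X
    (4,4)@(9, 9): e=[18,57,-9] → .
    (1,5)@(3, 11): e=[6,19,41] → X
    (3,5)@(7, 11): e=[6,63,-3] → .
    (1,6)@(3, 13): e=[-6,47,25] → .
    (2,6)@(5, 13): e=[-6,69,3] → .
  covered (8 px):
    . . . . . . .
    . . . . . . .
    . . . . X X .
    . . . X X . .
    . . X X . . .
    . X X . . . .
    . . . . . . .
T2:
  2·area = 12
  edge (4, 10)→(0, 6): d=(-4,-4) inclusive
  edge (0, 6)→(3, 6): d=(3,0) inclusive
  edge (3, 6)→(4, 10): d=(1,4) inclusive
    (0,3)@(1, 7): e=[0,3,9] → X  [on edge]
    (1,3)@(3, 7): e=[8,3,1] → X
    (2,3)@(5, 7): e=[16,3,-7] → .
    (0,4)@(1, 9): e=[-8,9,11] → .
    (1,4)@(3, 9): e=[0,9,3] → X  [on edge]
    (2,4)@(5, 9): e=[8,9,-5] → .
    (1,5)@(3, 11): e=[-8,15,5] → .
    (2,5)@(5, 11): e=[0,15,-3] → .  [on edge]
    (3,6)@(7, 13): e=[0,21,-9] → .  [on edge]
  covered (3 px):
    . . . . . . .
    . . . . . . .
    . . . . . . .
    X X . . . . .
    . X . . . . .
    . . . . . . .
    . . . . . . .
T3:
  2·area = 16
  edge (12, 8)→(12, 10): d=(0,2) inclusive
  edge (12, 10)→(4, 10): d=(-8,0) inclusive
  edge (4, 10)→(12, 8): d=(8,-2) inclusive
    (4,4)@(9, 9): e=[6,8,2] → X
    (5,4)@(11, 9): e=[2,8,6] → X
    (6,4)@(13, 9): e=[-2,8,10] → .
    (4,5)@(9, 11): e=[6,-8,18] → .
    (5,5)@(11, 11): e=[2,-8,22] → .
  covered (2 px):
    . . . . . . .
    . . . . . . .
    . . . . . . .
    . . . . . . .
    . . . . X X .
    . . . . . . .
    . . . . . . .

Result: [8,6,2]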